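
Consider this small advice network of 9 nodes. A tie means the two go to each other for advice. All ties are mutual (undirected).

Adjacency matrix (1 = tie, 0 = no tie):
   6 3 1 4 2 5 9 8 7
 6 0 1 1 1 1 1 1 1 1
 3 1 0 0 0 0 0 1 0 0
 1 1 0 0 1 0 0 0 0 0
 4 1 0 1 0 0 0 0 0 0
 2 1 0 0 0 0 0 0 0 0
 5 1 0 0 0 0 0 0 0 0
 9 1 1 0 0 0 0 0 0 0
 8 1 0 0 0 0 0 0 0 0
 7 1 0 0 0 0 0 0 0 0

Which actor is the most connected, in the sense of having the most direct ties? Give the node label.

6

Degrees — 1:2, 2:1, 3:2, 4:2, 5:1, 6:8, 7:1, 8:1, 9:2.
The maximum is 8, attained only by 6.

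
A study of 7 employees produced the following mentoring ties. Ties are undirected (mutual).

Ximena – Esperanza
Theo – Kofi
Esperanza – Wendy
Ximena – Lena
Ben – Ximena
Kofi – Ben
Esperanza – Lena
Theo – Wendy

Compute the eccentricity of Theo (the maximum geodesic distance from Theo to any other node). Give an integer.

3

Distances from Theo: Ben:2, Esperanza:2, Kofi:1, Lena:3, Wendy:1, Ximena:3.
The largest is 3 (to Ximena and Lena), so the eccentricity of Theo is 3.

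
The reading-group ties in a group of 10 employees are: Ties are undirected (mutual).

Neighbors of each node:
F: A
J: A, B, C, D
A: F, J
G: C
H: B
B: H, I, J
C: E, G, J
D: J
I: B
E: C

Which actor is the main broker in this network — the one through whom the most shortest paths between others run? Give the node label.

Unnormalized betweenness of each node: A:8, B:15, C:15, D:0, E:0, F:0, G:0, H:0, I:0, J:29.
J has the largest value, 29, making it the main broker — the node through which the most shortest paths run.

J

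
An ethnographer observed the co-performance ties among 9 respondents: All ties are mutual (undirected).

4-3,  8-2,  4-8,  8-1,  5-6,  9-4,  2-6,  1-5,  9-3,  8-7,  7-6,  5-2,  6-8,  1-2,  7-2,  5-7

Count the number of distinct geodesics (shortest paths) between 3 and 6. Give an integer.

The shortest distance is 3, and the only length-3 path is 3–4–8–6. So there is exactly 1 shortest path.

1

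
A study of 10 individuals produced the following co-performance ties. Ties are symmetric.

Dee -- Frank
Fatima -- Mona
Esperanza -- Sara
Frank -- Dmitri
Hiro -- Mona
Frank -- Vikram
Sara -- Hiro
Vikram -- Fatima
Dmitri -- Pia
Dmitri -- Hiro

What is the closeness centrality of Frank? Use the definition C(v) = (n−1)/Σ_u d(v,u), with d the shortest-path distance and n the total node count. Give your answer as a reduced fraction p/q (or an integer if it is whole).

Distances from Frank: Dee:1, Dmitri:1, Esperanza:4, Fatima:2, Hiro:2, Mona:3, Pia:2, Sara:3, Vikram:1. Sum = 19.
n = 10, so closeness = 9/19.

9/19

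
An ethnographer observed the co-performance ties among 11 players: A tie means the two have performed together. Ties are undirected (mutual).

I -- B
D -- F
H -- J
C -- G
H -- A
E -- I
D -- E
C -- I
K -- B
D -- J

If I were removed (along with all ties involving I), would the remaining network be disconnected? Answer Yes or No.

Removing I leaves {B and K} with no path to {C and G}, so the network splits into 3 components. I is a cut vertex.

Yes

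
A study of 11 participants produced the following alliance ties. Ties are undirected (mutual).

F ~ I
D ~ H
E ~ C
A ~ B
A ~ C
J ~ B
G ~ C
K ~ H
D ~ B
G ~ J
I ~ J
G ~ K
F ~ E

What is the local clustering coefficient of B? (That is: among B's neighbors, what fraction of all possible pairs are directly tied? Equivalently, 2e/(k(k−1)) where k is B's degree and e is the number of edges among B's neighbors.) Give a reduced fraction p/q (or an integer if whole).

B's neighbors: A, D, and J (k = 3).
Possible neighbor pairs: C(3,2) = 3. Edges among them: none → e = 0.
Clustering(B) = 0/3 = 0.

0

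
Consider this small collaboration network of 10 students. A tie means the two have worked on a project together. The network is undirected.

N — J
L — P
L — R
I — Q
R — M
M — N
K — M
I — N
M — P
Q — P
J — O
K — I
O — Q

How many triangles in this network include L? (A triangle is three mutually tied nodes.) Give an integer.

L's neighbors are P and R, but none of them are tied to each other, so no triangle contains L.

0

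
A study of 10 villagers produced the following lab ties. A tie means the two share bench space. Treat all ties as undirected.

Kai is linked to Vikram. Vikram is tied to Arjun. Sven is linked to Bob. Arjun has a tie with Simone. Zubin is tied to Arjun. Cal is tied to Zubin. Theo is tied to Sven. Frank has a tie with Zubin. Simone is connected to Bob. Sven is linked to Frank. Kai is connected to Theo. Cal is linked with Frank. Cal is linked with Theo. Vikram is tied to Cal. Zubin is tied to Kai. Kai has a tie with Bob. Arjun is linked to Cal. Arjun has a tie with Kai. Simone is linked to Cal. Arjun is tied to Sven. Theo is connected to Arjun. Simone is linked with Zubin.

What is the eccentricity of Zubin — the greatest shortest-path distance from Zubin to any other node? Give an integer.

2

Distances from Zubin: Arjun:1, Bob:2, Cal:1, Frank:1, Kai:1, Simone:1, Sven:2, Theo:2, Vikram:2.
The largest is 2 (to Sven, Vikram, Theo, and Bob), so the eccentricity of Zubin is 2.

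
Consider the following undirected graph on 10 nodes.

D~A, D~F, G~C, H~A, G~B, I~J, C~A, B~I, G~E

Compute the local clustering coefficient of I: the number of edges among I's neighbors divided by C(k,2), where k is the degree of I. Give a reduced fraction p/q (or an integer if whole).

0

I's neighbors: B and J (k = 2).
Possible neighbor pairs: C(2,2) = 1. Edges among them: none → e = 0.
Clustering(I) = 0/1.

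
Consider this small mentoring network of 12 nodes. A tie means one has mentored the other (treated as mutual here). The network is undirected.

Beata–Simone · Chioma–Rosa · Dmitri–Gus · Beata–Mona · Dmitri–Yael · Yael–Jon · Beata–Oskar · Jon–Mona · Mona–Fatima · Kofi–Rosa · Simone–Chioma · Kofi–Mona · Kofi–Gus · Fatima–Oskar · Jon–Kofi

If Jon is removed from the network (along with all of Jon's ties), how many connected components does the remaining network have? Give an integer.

1

Jon's neighbors (Kofi, Mona, and Yael) remain reachable from one another through other ties, so the rest of the network stays in one piece.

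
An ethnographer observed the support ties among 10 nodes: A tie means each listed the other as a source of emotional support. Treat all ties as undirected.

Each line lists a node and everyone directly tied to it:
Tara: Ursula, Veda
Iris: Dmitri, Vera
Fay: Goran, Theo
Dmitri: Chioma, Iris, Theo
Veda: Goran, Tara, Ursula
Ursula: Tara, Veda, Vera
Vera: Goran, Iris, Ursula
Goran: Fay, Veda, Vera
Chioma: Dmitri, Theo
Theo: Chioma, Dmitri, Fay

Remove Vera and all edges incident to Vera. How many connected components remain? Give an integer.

Vera's neighbors (Goran, Iris, and Ursula) remain reachable from one another through other ties, so the rest of the network stays in one piece.

1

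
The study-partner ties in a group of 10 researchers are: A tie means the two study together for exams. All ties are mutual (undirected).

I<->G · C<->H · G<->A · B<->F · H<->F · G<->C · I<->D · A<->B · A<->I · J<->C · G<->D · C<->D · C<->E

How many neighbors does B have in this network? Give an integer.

B is directly tied to A and F. That is 2 neighbors, so the degree of B is 2.

2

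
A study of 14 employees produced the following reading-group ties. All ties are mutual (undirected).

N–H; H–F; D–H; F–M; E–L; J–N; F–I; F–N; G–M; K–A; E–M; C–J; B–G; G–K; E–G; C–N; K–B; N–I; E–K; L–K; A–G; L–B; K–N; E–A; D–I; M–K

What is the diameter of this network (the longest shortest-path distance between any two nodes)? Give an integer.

4

Eccentricity of each node (its greatest distance to any other): A:4, B:4, C:3, D:4, E:4, F:3, G:4, H:3, I:3, J:3, K:3, L:4, M:3, N:2.
The maximum eccentricity is 4, realized for instance by the pair D–A via D – I – N – K – A. So the diameter is 4.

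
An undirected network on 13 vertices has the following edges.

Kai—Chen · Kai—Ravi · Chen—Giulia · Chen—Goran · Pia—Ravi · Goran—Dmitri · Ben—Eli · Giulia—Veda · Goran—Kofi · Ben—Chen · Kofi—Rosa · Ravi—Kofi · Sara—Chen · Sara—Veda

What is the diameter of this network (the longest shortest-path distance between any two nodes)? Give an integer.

Eccentricity of each node (its greatest distance to any other): Ben:4, Chen:3, Dmitri:4, Eli:5, Giulia:4, Goran:3, Kai:3, Kofi:4, Pia:5, Ravi:4, Rosa:5, Sara:4, Veda:5.
The maximum eccentricity is 5, realized for instance by the pair Pia–Veda via Pia – Ravi – Kai – Chen – Giulia – Veda. So the diameter is 5.

5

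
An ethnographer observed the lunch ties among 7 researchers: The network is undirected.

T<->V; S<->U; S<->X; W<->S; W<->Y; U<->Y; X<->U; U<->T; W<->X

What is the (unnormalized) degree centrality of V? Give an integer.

1

V is directly tied to T. That is 1 neighbor, so the degree of V is 1.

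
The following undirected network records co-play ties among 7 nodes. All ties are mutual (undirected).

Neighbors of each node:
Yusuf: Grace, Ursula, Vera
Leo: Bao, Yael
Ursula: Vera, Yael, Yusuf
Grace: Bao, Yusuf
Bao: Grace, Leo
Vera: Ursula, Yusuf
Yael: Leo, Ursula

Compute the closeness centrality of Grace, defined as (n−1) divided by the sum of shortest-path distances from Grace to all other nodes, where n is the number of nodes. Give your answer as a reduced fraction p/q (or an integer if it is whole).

Distances from Grace: Bao:1, Leo:2, Ursula:2, Vera:2, Yael:3, Yusuf:1. Sum = 11.
n = 7, so closeness = 6/11.

6/11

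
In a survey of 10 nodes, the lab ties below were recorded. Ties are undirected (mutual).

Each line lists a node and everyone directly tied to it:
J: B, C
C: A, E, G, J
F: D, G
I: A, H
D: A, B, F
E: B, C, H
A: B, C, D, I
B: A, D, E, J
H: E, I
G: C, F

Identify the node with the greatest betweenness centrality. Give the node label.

Unnormalized betweenness of each node: A:101/12, B:19/3, C:115/12, D:59/12, E:23/4, F:5/4, G:7/3, H:1, I:11/6, J:7/12.
C has the largest value, 115/12, making it the main broker — the node through which the most shortest paths run.

C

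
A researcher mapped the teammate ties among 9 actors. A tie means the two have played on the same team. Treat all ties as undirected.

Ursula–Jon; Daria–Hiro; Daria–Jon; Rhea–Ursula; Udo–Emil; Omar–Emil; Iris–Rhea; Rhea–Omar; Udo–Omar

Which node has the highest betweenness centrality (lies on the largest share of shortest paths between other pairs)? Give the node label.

Rhea

Unnormalized betweenness of each node: Daria:7, Emil:0, Hiro:0, Iris:0, Jon:12, Omar:12, Rhea:19, Udo:0, Ursula:15.
Rhea has the largest value, 19, making it the main broker — the node through which the most shortest paths run.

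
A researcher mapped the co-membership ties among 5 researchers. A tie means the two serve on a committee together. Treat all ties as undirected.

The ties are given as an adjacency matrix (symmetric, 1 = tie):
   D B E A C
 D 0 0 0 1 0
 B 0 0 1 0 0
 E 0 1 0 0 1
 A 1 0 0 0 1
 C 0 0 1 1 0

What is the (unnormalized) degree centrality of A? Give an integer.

A is directly tied to C and D. That is 2 neighbors, so the degree of A is 2.

2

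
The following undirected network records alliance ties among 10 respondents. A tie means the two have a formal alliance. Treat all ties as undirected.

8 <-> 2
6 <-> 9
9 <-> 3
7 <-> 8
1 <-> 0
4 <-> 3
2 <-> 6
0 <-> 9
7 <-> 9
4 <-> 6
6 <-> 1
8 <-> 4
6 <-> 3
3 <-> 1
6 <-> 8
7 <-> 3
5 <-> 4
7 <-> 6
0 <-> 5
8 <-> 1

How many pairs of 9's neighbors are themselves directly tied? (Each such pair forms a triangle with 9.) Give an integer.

3

9's neighbors: 0, 3, 6, and 7.
Neighbor pairs that are themselves tied: 9–3–6; 9–3–7; 9–6–7. Each forms one triangle with 9, for 3 in total.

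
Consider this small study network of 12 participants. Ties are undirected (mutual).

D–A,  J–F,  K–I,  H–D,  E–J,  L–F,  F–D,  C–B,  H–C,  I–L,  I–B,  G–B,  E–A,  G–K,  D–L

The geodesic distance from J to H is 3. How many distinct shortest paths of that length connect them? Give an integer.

The shortest distance is 3, and the only length-3 path is J–F–D–H. So there is exactly 1 shortest path.

1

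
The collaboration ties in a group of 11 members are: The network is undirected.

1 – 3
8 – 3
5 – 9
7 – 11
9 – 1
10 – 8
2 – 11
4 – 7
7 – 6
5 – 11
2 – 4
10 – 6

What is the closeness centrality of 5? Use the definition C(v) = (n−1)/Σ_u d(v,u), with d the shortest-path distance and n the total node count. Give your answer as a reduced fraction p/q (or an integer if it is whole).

Distances from 5: 1:2, 2:2, 3:3, 4:3, 6:3, 7:2, 8:4, 9:1, 10:4, 11:1. Sum = 25.
n = 11, so closeness = 10/25 = 2/5.

2/5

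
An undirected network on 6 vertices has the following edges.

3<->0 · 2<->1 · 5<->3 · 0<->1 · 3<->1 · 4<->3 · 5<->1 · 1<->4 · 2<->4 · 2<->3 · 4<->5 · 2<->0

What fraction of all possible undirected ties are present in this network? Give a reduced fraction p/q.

There are 12 edges and 6 nodes, so the maximum possible is C(6,2) = 15.
Density = 12/15 = 4/5.

4/5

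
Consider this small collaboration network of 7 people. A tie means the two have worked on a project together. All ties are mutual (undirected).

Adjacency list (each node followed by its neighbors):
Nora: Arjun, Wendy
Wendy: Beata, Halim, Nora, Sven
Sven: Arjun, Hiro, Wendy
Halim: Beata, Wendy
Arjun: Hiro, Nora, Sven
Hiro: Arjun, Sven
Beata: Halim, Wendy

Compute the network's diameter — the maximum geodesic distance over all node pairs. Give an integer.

Eccentricity of each node (its greatest distance to any other): Arjun:3, Beata:3, Halim:3, Hiro:3, Nora:2, Sven:2, Wendy:2.
The maximum eccentricity is 3, realized for instance by the pair Hiro–Halim via Hiro – Sven – Wendy – Halim. So the diameter is 3.

3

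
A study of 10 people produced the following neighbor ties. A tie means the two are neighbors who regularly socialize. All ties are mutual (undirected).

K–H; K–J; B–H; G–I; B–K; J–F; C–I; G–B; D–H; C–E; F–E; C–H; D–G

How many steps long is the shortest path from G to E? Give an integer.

One shortest route is G – I – C – E, which uses 3 edges, and at distance 2 from G we only reach {C, H, K}, which does not include E. So d(G,E) = 3.

3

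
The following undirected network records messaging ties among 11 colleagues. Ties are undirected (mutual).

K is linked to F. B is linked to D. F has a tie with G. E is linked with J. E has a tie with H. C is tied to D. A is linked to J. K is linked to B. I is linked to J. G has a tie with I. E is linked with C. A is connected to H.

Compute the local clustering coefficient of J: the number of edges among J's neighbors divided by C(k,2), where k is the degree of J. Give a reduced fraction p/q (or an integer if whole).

J's neighbors: A, E, and I (k = 3).
Possible neighbor pairs: C(3,2) = 3. Edges among them: none → e = 0.
Clustering(J) = 0/3 = 0.

0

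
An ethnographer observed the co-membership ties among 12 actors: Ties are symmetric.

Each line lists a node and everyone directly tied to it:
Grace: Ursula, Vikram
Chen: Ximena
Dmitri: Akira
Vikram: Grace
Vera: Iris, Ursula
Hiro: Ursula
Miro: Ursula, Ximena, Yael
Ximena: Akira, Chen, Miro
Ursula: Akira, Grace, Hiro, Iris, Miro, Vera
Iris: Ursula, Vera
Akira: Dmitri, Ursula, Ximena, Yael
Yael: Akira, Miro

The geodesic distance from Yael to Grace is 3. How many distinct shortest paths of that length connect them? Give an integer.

The shortest distance is 3. The length-3 paths are: Yael–Miro–Ursula–Grace; Yael–Akira–Ursula–Grace.
That gives 2 distinct shortest paths.

2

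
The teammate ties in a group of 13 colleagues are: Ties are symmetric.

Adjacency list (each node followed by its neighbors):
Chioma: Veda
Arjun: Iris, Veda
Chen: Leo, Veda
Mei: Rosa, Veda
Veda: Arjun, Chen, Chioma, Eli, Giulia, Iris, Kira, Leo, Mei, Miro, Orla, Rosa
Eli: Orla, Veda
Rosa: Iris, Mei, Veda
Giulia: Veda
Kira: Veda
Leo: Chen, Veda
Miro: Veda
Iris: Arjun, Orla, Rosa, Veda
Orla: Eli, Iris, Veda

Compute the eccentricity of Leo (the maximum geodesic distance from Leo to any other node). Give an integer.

Distances from Leo: Arjun:2, Chen:1, Chioma:2, Eli:2, Giulia:2, Iris:2, Kira:2, Mei:2, Miro:2, Orla:2, Rosa:2, Veda:1.
The largest is 2 (to Iris, Eli, Kira, Miro, Chioma, Orla, Giulia, Mei, Rosa, and Arjun), so the eccentricity of Leo is 2.

2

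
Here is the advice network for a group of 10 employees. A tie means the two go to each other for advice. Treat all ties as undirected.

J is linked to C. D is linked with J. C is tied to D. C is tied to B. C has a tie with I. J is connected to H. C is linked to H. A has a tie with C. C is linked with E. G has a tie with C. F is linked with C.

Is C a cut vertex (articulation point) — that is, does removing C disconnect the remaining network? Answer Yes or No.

Yes

Removing C leaves {B} with no path to {G}, so the network splits into 7 components. C is a cut vertex.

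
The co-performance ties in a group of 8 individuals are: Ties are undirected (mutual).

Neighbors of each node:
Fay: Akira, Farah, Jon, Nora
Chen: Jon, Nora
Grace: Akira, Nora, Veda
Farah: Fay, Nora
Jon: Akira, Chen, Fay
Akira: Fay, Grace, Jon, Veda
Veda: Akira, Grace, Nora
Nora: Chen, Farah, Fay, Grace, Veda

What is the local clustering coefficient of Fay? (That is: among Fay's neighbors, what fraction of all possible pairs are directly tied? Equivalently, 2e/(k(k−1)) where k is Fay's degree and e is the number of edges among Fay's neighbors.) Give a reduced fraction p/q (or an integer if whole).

Fay's neighbors: Akira, Farah, Jon, and Nora (k = 4).
Possible neighbor pairs: C(4,2) = 6. Edges among them: Akira–Jon, Farah–Nora → e = 2.
Clustering(Fay) = 2/6 = 1/3.

1/3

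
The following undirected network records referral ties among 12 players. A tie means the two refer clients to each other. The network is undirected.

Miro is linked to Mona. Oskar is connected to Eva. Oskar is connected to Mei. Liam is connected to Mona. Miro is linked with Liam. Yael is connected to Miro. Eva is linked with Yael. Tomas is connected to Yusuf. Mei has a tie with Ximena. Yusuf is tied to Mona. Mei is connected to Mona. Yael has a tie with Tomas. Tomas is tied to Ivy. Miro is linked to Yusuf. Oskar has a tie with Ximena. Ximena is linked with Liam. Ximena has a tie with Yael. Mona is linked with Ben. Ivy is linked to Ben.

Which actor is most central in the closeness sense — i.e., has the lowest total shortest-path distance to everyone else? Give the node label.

Farness (sum of distances to all others) for each node — Ben:25, Eva:26, Ivy:27, Liam:22, Mei:21, Miro:20, Mona:18, Oskar:25, Tomas:22, Ximena:21, Yael:19, Yusuf:22.
The smallest farness is 18, for Mona, so Mona has the highest closeness.

Mona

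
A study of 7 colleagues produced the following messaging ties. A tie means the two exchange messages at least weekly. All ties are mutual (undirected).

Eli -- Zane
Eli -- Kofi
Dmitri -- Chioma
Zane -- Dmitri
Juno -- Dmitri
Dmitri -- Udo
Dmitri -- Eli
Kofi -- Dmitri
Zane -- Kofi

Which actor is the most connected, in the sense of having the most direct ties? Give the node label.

Dmitri

Degrees — Chioma:1, Dmitri:6, Eli:3, Juno:1, Kofi:3, Udo:1, Zane:3.
The maximum is 6, attained only by Dmitri.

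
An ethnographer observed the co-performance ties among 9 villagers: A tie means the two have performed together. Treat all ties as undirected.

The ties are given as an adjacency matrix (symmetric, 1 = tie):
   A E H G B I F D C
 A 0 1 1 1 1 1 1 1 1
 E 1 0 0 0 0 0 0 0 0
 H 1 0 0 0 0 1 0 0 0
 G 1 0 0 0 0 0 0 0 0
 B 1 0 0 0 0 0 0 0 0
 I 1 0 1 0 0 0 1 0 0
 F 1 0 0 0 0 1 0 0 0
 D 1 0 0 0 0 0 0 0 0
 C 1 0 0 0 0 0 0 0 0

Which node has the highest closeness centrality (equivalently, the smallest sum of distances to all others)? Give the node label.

Farness (sum of distances to all others) for each node — A:8, B:15, C:15, D:15, E:15, F:14, G:15, H:14, I:13.
The smallest farness is 8, for A, so A has the highest closeness.

A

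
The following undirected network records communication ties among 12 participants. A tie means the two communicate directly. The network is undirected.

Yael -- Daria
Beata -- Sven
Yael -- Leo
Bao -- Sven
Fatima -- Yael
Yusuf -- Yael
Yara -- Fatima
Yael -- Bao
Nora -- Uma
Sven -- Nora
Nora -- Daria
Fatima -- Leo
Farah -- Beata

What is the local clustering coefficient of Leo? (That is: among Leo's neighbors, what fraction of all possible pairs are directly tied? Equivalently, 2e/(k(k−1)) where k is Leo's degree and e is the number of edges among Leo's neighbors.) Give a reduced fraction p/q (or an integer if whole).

1

Leo's neighbors: Fatima and Yael (k = 2).
Possible neighbor pairs: C(2,2) = 1. Edges among them: Fatima–Yael → e = 1.
Clustering(Leo) = 1/1.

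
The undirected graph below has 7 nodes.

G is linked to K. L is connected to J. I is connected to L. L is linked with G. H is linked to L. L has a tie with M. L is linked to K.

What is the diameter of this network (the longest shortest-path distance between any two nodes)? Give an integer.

Eccentricity of each node (its greatest distance to any other): G:2, H:2, I:2, J:2, K:2, L:1, M:2.
The maximum eccentricity is 2, realized for instance by the pair G–M via G – L – M. So the diameter is 2.

2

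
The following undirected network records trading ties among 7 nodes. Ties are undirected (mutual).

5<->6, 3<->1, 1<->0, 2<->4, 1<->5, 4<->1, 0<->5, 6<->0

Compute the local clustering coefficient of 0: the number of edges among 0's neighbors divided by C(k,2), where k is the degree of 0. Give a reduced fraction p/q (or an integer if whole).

0's neighbors: 1, 5, and 6 (k = 3).
Possible neighbor pairs: C(3,2) = 3. Edges among them: 1–5, 5–6 → e = 2.
Clustering(0) = 2/3.

2/3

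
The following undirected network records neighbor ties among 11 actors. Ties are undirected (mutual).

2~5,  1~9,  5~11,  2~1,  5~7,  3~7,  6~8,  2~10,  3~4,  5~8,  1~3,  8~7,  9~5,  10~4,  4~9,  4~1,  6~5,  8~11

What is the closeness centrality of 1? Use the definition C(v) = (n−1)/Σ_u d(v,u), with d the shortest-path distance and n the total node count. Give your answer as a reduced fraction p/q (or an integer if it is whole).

10/19

Distances from 1: 2:1, 3:1, 4:1, 5:2, 6:3, 7:2, 8:3, 9:1, 10:2, 11:3. Sum = 19.
n = 11, so closeness = 10/19.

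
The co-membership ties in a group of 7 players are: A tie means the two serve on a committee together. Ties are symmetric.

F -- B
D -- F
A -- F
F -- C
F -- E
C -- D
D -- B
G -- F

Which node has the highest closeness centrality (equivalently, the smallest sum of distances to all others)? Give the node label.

Farness (sum of distances to all others) for each node — A:11, B:10, C:10, D:9, E:11, F:6, G:11.
The smallest farness is 6, for F, so F has the highest closeness.

F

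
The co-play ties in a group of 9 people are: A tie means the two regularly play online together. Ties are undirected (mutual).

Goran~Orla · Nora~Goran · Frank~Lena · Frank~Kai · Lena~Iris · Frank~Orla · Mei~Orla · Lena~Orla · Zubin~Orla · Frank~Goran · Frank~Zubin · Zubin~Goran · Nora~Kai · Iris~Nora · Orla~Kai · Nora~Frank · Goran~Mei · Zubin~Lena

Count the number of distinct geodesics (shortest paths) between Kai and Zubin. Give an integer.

2

The shortest distance is 2. The length-2 paths are: Kai–Frank–Zubin; Kai–Orla–Zubin.
That gives 2 distinct shortest paths.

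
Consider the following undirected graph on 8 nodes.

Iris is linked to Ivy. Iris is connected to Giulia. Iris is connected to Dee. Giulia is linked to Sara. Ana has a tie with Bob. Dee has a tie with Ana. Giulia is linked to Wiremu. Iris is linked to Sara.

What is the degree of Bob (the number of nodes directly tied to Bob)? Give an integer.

1

Bob is directly tied to Ana. That is 1 neighbor, so the degree of Bob is 1.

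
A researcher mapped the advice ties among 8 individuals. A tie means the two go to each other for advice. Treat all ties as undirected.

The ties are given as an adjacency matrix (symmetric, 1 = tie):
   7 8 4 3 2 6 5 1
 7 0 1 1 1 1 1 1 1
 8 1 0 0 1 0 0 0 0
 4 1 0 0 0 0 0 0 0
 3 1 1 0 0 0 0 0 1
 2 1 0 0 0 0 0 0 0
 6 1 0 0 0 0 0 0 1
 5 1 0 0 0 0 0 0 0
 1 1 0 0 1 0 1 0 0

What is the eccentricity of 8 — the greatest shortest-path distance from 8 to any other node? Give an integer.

Distances from 8: 1:2, 2:2, 3:1, 4:2, 5:2, 6:2, 7:1.
The largest is 2 (to 4, 2, 6, 5, and 1), so the eccentricity of 8 is 2.

2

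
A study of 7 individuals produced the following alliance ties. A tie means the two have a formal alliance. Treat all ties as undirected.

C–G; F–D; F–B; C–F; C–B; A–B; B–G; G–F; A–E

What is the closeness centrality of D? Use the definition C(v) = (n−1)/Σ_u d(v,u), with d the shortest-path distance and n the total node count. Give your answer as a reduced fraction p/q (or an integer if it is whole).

Distances from D: A:3, B:2, C:2, E:4, F:1, G:2. Sum = 14.
n = 7, so closeness = 6/14 = 3/7.

3/7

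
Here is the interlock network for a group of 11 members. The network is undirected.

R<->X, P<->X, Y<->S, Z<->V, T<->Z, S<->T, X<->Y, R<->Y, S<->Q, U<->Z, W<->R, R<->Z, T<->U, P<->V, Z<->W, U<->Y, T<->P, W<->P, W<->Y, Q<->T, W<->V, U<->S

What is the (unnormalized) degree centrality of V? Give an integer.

3

V is directly tied to P, W, and Z. That is 3 neighbors, so the degree of V is 3.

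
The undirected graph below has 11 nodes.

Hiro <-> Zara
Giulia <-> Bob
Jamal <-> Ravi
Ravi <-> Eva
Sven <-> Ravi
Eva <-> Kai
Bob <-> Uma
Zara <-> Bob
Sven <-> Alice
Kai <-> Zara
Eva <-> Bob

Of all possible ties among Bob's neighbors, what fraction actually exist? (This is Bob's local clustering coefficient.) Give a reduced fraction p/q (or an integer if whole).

0

Bob's neighbors: Eva, Giulia, Uma, and Zara (k = 4).
Possible neighbor pairs: C(4,2) = 6. Edges among them: none → e = 0.
Clustering(Bob) = 0/6 = 0.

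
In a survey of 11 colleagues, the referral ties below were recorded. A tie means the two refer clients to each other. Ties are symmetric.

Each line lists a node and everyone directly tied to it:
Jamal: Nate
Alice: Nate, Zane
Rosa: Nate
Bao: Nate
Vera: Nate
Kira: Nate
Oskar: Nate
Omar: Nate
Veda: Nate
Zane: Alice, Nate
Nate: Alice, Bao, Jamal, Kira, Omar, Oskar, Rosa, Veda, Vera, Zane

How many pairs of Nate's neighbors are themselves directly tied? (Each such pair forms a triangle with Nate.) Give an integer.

1

Nate's neighbors: Alice, Bao, Jamal, Kira, Omar, Oskar, Rosa, Veda, Vera, and Zane.
Neighbor pairs that are themselves tied: Nate–Alice–Zane. Each forms one triangle with Nate, for 1 in total.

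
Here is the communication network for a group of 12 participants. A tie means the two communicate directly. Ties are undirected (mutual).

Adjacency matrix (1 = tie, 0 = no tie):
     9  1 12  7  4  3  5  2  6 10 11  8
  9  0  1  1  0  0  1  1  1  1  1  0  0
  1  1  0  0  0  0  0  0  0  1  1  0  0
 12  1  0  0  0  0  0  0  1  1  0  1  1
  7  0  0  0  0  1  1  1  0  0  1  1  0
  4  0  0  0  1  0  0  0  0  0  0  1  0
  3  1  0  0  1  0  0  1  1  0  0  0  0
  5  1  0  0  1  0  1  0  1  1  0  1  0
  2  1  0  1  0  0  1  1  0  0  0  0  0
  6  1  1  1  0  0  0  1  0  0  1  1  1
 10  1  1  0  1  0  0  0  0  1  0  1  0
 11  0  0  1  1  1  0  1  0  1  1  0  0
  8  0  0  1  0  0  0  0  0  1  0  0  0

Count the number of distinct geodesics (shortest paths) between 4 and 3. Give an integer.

1

The shortest distance is 2, and the only length-2 path is 4–7–3. So there is exactly 1 shortest path.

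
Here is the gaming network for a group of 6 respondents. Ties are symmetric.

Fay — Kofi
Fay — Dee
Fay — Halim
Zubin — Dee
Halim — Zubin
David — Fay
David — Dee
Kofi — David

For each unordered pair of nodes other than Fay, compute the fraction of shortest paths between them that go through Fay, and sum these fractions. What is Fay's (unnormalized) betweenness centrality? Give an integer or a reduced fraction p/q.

11/3

Pairs whose geodesics pass through Fay — David–Halim: 1; Kofi–Halim: 1; Kofi–Zubin: 2/3; Kofi–Dee: 1/2; Halim–Dee: 1/2.
All other pairs contribute 0.
Summing the contributions gives betweenness(Fay) = 11/3.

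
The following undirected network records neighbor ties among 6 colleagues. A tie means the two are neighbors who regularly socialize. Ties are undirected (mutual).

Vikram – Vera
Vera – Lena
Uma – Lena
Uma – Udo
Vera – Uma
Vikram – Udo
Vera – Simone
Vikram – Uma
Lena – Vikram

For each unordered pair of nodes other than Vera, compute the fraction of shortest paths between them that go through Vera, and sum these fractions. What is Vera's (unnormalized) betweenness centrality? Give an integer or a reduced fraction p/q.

Pairs whose geodesics pass through Vera — Lena–Simone: 1; Udo–Simone: 2/2; Simone–Uma: 1; Simone–Vikram: 1.
All other pairs contribute 0.
Summing the contributions gives betweenness(Vera) = 4.

4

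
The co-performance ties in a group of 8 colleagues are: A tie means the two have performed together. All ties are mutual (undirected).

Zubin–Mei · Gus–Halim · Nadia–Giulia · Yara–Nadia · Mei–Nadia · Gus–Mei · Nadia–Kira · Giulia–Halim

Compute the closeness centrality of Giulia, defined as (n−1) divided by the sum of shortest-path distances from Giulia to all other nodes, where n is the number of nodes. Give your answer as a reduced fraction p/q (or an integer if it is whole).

Distances from Giulia: Gus:2, Halim:1, Kira:2, Mei:2, Nadia:1, Yara:2, Zubin:3. Sum = 13.
n = 8, so closeness = 7/13.

7/13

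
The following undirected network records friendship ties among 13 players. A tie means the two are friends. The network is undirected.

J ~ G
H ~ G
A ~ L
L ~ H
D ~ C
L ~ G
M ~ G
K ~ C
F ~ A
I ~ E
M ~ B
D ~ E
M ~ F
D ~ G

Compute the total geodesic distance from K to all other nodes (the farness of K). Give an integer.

Distances from K: A:5, B:5, C:1, D:2, E:3, F:5, G:3, H:4, I:4, J:4, L:4, M:4.
Sum = 5 + 5 + 1 + 2 + 3 + 5 + 3 + 4 + 4 + 4 + 4 + 4 = 44.

44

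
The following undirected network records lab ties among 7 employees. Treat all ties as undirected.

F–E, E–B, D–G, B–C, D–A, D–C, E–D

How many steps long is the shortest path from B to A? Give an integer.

One shortest route is B – C – D – A, which uses 3 edges, and at distance 2 from B we only reach {D, F}, which does not include A. So d(B,A) = 3.

3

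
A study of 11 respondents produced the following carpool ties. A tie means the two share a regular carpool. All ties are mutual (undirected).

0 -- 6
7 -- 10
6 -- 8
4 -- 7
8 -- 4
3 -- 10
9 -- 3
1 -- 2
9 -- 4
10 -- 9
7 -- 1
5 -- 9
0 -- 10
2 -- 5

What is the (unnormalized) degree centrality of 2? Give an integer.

2

2 is directly tied to 1 and 5. That is 2 neighbors, so the degree of 2 is 2.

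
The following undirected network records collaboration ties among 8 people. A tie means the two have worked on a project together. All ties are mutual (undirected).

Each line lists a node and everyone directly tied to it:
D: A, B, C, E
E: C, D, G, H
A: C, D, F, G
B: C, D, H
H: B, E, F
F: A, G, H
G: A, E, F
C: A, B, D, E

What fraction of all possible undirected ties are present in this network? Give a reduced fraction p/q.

1/2

There are 14 edges and 8 nodes, so the maximum possible is C(8,2) = 28.
Density = 14/28 = 1/2.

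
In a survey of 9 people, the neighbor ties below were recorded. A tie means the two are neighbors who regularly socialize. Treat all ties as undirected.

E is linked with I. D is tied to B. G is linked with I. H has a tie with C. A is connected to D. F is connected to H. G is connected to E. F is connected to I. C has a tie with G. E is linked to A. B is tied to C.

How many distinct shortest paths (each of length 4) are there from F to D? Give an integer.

The shortest distance is 4. The length-4 paths are: F–H–C–B–D; F–I–E–A–D.
That gives 2 distinct shortest paths.

2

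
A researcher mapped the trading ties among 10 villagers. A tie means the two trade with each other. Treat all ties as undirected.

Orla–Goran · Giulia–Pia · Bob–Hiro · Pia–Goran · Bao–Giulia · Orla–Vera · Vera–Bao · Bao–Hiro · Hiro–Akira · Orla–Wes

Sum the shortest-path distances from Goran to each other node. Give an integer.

Distances from Goran: Akira:5, Bao:3, Bob:5, Giulia:2, Hiro:4, Orla:1, Pia:1, Vera:2, Wes:2.
Sum = 5 + 3 + 5 + 2 + 4 + 1 + 1 + 2 + 2 = 25.

25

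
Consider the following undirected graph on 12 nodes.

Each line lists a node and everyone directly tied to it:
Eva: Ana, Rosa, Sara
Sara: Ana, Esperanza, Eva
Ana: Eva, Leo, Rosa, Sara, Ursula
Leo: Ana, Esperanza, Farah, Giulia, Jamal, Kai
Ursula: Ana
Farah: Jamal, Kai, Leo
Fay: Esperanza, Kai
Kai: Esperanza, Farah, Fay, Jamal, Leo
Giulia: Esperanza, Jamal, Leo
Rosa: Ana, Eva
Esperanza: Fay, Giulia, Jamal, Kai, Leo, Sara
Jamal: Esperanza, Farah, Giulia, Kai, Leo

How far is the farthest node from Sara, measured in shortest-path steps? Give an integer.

3

Distances from Sara: Ana:1, Esperanza:1, Eva:1, Farah:3, Fay:2, Giulia:2, Jamal:2, Kai:2, Leo:2, Rosa:2, Ursula:2.
The largest is 3 (to Farah), so the eccentricity of Sara is 3.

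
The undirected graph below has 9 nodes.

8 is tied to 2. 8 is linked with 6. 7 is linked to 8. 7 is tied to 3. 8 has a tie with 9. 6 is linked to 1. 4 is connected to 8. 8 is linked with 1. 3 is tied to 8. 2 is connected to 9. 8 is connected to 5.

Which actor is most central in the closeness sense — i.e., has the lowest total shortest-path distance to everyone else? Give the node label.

8

Farness (sum of distances to all others) for each node — 1:14, 2:14, 3:14, 4:15, 5:15, 6:14, 7:14, 8:8, 9:14.
The smallest farness is 8, for 8, so 8 has the highest closeness.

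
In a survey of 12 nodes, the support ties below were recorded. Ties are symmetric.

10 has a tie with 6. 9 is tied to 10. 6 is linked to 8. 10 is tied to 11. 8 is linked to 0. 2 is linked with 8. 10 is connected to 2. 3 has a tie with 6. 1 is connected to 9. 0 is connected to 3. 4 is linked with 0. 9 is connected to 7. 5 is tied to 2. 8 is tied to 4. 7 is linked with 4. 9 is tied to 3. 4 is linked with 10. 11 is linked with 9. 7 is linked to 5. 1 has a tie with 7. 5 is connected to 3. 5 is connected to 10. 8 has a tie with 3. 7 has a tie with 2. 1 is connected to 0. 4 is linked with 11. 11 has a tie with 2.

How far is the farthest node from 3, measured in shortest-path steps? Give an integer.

Distances from 3: 0:1, 1:2, 2:2, 4:2, 5:1, 6:1, 7:2, 8:1, 9:1, 10:2, 11:2.
The largest is 2 (to 7, 10, 2, 4, 1, and 11), so the eccentricity of 3 is 2.

2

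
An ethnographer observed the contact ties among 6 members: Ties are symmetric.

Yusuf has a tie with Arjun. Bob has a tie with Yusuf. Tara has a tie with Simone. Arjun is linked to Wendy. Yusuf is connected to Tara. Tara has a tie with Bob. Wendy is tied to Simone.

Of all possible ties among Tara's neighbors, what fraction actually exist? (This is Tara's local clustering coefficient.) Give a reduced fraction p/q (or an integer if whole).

1/3

Tara's neighbors: Bob, Simone, and Yusuf (k = 3).
Possible neighbor pairs: C(3,2) = 3. Edges among them: Bob–Yusuf → e = 1.
Clustering(Tara) = 1/3.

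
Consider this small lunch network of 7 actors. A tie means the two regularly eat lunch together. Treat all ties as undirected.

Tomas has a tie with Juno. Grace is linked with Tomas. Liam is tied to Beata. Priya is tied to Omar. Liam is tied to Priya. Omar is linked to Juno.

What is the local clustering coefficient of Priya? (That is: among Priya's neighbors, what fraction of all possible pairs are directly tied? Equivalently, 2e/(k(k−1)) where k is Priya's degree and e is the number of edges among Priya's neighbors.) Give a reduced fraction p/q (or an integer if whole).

Priya's neighbors: Liam and Omar (k = 2).
Possible neighbor pairs: C(2,2) = 1. Edges among them: none → e = 0.
Clustering(Priya) = 0/1.

0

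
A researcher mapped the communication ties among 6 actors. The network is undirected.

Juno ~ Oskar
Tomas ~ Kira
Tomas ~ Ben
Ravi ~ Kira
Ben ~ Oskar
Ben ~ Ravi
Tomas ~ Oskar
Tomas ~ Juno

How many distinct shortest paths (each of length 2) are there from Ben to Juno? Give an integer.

2

The shortest distance is 2. The length-2 paths are: Ben–Tomas–Juno; Ben–Oskar–Juno.
That gives 2 distinct shortest paths.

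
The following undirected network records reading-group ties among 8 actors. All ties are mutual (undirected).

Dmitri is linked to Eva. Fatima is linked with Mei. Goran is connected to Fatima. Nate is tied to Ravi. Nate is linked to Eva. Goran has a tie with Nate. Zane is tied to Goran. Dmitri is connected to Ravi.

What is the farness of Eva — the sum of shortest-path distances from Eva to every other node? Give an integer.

Distances from Eva: Dmitri:1, Fatima:3, Goran:2, Mei:4, Nate:1, Ravi:2, Zane:3.
Sum = 1 + 3 + 2 + 4 + 1 + 2 + 3 = 16.

16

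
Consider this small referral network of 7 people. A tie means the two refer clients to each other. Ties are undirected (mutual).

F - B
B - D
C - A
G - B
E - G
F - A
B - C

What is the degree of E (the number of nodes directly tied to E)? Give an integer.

1

E is directly tied to G. That is 1 neighbor, so the degree of E is 1.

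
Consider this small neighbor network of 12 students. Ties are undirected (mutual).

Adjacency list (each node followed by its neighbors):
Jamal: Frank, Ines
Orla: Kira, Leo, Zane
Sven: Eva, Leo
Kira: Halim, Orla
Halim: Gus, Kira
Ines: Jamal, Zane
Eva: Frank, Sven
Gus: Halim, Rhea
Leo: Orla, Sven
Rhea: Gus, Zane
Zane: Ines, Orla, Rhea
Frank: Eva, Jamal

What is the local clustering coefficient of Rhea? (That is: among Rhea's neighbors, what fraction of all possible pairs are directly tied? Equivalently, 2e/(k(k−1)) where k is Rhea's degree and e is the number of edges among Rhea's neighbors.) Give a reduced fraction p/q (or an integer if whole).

Rhea's neighbors: Gus and Zane (k = 2).
Possible neighbor pairs: C(2,2) = 1. Edges among them: none → e = 0.
Clustering(Rhea) = 0/1.

0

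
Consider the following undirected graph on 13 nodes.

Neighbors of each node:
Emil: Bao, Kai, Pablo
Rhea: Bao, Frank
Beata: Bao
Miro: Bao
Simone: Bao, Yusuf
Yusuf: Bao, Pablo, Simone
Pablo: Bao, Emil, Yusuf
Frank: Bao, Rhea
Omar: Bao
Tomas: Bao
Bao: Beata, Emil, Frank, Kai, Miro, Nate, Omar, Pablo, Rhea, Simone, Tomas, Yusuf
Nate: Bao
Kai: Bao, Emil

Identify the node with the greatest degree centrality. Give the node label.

Degrees — Bao:12, Beata:1, Emil:3, Frank:2, Kai:2, Miro:1, Nate:1, Omar:1, Pablo:3, Rhea:2, Simone:2, Tomas:1, Yusuf:3.
The maximum is 12, attained only by Bao.

Bao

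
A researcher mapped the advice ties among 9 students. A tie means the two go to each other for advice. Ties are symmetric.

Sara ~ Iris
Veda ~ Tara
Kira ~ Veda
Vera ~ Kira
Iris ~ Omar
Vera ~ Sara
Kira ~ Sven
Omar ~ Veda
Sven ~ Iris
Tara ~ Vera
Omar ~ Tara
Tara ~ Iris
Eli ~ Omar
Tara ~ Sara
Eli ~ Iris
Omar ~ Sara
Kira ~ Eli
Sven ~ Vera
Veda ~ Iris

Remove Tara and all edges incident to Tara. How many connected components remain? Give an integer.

1

Tara's neighbors (Iris, Omar, Sara, Veda, and Vera) remain reachable from one another through other ties, so the rest of the network stays in one piece.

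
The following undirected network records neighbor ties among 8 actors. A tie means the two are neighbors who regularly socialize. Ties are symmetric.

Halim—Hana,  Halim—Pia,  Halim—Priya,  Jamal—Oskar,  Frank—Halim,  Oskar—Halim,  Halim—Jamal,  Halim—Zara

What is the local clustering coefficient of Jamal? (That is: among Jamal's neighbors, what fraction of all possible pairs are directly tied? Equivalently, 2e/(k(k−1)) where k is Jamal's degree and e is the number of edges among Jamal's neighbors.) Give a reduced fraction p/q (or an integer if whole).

1

Jamal's neighbors: Halim and Oskar (k = 2).
Possible neighbor pairs: C(2,2) = 1. Edges among them: Halim–Oskar → e = 1.
Clustering(Jamal) = 1/1.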